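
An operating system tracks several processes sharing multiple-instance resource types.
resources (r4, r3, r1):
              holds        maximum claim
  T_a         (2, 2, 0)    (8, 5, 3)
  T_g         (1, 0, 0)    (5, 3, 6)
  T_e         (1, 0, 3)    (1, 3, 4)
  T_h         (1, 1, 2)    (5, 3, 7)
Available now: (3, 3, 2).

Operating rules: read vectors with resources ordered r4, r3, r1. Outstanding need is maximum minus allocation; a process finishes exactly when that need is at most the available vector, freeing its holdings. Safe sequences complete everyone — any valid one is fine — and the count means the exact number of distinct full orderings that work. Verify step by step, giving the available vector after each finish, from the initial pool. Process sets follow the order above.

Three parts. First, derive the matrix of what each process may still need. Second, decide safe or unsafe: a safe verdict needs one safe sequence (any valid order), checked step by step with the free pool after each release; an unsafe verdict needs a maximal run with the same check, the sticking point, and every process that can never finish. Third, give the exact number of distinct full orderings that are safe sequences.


(1) Outstanding need per process (order r4, r3, r1):
  T_a: (6, 3, 3)
  T_g: (4, 3, 6)
  T_e: (0, 3, 1)
  T_h: (4, 2, 5)
(2) SAFE. One safe sequence: T_e, T_h, T_g, T_a.
Key observation: T_e is the earliest step where a requested resource binds exactly: need (0, 3, 1), pool (3, 3, 2) at its turn.
Step-by-step check:
  pool = (3, 3, 2)
  T_e: need (0, 3, 1) fits (3, 3, 2); releases (1, 0, 3), pool now (4, 3, 5)
  T_h: need (4, 2, 5) fits (4, 3, 5); releases (1, 1, 2), pool now (5, 4, 7)
  T_g: need (4, 3, 6) fits (5, 4, 7); releases (1, 0, 0), pool now (6, 4, 7)
  T_a: need (6, 3, 3) fits (6, 4, 7); releases (2, 2, 0), pool now (8, 6, 7)
(3) Precisely 1 of the possible complete orderings is a safe sequence.


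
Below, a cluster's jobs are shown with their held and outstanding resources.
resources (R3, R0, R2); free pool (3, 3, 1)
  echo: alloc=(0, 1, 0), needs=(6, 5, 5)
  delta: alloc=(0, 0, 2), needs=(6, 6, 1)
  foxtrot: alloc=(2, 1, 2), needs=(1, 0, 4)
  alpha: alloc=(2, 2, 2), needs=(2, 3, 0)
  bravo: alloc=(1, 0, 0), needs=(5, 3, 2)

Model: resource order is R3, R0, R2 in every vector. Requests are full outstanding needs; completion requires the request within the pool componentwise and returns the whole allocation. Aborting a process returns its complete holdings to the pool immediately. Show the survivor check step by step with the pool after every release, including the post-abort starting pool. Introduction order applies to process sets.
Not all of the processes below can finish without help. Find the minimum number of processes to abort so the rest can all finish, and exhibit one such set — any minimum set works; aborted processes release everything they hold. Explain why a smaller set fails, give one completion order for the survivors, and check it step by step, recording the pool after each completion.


The answer: abort foxtrot.
Key observation: before aborting foxtrot, delta was permanently blocked — no order could ever run it; afterwards it completes at step 2.
Why nothing smaller works: aborting no one leaves the state deadlocked as given.
Survivors finish in the order: alpha, delta, echo, bravo. Check, step by step (pool after the aborts first):
  pool = (5, 4, 3)
  alpha: need (2, 3, 0) fits (5, 4, 3); releases (2, 2, 2), pool now (7, 6, 5)
  delta: need (6, 6, 1) fits (7, 6, 5); releases (0, 0, 2), pool now (7, 6, 7)
  echo: need (6, 5, 5) fits (7, 6, 7); releases (0, 1, 0), pool now (7, 7, 7)
  bravo: need (5, 3, 2) fits (7, 7, 7); releases (1, 0, 0), pool now (8, 7, 7)


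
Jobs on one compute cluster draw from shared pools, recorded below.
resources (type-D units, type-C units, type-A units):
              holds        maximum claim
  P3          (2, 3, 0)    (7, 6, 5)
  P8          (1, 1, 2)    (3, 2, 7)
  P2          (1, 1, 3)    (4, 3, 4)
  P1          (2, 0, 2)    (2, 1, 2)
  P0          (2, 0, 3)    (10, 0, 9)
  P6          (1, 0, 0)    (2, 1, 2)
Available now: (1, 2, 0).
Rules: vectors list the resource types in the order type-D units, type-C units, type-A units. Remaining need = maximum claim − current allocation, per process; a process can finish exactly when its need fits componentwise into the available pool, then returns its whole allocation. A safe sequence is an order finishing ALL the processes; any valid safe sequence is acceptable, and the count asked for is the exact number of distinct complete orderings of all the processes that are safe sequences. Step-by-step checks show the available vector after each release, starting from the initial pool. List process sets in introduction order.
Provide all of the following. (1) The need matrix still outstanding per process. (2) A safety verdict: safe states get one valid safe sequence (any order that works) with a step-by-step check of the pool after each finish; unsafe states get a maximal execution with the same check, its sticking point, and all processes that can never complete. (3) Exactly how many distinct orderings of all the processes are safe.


(1) Need matrix, components ordered type-D units, type-C units, type-A units:
  P3: (5, 3, 5)
  P8: (2, 1, 5)
  P2: (3, 2, 1)
  P1: (0, 1, 0)
  P0: (8, 0, 6)
  P6: (1, 1, 2)
(2) SAFE — a valid safe sequence is P1, P6, P2, P8, P3, P0.
Key observation: reading the order forward, P6 is the first process whose need (1, 1, 2) meets the free pool (3, 2, 2) exactly on a resource it requests.
Check, step by step:
  pool = (1, 2, 0)
  P1 needs (0, 1, 0) <= (1, 2, 0) -> finishes; pool += (2, 0, 2) = (3, 2, 2)
  P6 needs (1, 1, 2) <= (3, 2, 2) -> finishes; pool += (1, 0, 0) = (4, 2, 2)
  P2 needs (3, 2, 1) <= (4, 2, 2) -> finishes; pool += (1, 1, 3) = (5, 3, 5)
  P8 needs (2, 1, 5) <= (5, 3, 5) -> finishes; pool += (1, 1, 2) = (6, 4, 7)
  P3 needs (5, 3, 5) <= (6, 4, 7) -> finishes; pool += (2, 3, 0) = (8, 7, 7)
  P0 needs (8, 0, 6) <= (8, 7, 7) -> finishes; pool += (2, 0, 3) = (10, 7, 10)
(3) Exactly 6 of the possible complete orderings are safe sequences.


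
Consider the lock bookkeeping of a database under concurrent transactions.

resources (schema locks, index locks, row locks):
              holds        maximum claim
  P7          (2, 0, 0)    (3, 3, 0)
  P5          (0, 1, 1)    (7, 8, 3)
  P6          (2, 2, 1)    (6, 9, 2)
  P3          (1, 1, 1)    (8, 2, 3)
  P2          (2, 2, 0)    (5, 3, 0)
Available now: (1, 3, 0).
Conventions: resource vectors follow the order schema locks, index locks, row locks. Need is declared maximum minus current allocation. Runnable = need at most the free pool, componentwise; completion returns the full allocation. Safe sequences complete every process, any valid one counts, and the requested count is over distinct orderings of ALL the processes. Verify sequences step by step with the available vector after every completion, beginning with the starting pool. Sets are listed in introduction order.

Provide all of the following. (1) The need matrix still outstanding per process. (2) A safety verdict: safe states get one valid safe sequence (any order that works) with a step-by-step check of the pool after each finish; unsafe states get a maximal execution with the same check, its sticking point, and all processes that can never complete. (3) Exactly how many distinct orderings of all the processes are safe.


(1) Outstanding need per process (order schema locks, index locks, row locks):
  P7: (1, 3, 0)
  P5: (7, 7, 2)
  P6: (4, 7, 1)
  P3: (7, 1, 2)
  P2: (3, 1, 0)
(2) The state is UNSAFE.
Key observation: row locks is the bottleneck — with P7, P2 done the pool holds (5, 5, 0), short of every remaining need.
The run P7, P2 cannot be extended any further. Verifying each step:
  pool = (1, 3, 0)
  P7: need (1, 3, 0) fits (1, 3, 0); releases (2, 0, 0), pool now (3, 3, 0)
  P2: need (3, 1, 0) fits (3, 3, 0); releases (2, 2, 0), pool now (5, 5, 0)
  P5 cannot run: need (7, 7, 2) vs free (5, 5, 0) (insufficient schema locks, index locks and row locks)
  P6 cannot run: need (4, 7, 1) vs free (5, 5, 0) (insufficient index locks and row locks)
  P3 cannot run: need (7, 1, 2) vs free (5, 5, 0) (insufficient schema locks and row locks)
Processes that can never finish: P5, P6 and P3.
(3) Exactly 0 of the possible complete orderings are safe sequences.


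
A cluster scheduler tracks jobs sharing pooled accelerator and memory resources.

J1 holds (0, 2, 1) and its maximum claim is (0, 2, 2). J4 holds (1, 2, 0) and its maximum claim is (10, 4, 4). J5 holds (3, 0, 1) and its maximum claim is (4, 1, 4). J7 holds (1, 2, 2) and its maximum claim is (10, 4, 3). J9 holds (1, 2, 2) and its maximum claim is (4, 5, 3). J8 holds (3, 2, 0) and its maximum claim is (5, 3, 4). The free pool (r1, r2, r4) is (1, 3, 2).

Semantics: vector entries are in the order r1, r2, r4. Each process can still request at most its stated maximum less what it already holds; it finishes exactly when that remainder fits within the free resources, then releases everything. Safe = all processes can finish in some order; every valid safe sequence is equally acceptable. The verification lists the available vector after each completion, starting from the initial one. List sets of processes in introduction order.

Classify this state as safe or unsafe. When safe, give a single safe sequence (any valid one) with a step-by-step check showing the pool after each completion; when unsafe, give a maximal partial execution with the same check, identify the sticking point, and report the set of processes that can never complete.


The state is UNSAFE.
Key observation: once J1, J5, J9, J8 finish, the pool peaks at (8, 9, 6) — and every remaining process still needs more r1 than that.
The run J1, J5, J9, J8 cannot be extended any further. Check, step by step:
  pool = (1, 3, 2)
  J1 needs (0, 0, 1) <= (1, 3, 2) -> finishes; pool += (0, 2, 1) = (1, 5, 3)
  J5 needs (1, 1, 3) <= (1, 5, 3) -> finishes; pool += (3, 0, 1) = (4, 5, 4)
  J9 needs (3, 3, 1) <= (4, 5, 4) -> finishes; pool += (1, 2, 2) = (5, 7, 6)
  J8 needs (2, 1, 4) <= (5, 7, 6) -> finishes; pool += (3, 2, 0) = (8, 9, 6)
  J4 cannot run: need (9, 2, 4) vs free (8, 9, 6) (insufficient r1)
  J7 cannot run: need (9, 2, 1) vs free (8, 9, 6) (insufficient r1)
Processes that can never finish: J4 and J7.


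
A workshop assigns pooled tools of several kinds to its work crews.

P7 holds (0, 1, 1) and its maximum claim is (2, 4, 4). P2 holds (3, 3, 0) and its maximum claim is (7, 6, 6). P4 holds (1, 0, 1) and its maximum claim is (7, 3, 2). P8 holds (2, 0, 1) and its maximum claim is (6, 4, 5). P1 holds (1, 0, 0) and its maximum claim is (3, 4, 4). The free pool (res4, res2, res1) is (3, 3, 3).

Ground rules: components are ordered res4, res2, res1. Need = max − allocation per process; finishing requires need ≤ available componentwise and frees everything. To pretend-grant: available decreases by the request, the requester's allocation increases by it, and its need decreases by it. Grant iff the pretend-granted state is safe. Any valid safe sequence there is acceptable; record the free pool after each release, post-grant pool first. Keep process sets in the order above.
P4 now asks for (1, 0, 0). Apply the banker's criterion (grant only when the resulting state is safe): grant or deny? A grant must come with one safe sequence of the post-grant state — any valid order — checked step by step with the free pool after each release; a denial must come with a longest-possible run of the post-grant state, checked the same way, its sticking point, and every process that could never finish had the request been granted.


DENY: after the grant no complete ordering would exist.
Key observation: the pool after P7, P1 is (3, 4, 4); every surviving request exceeds it in res4, so progress ends there.
On the post-grant state, P7, P1 is a maximal run — nothing extends it. Step-by-step check:
  pool = (2, 3, 3)
  P7 needs (2, 3, 3) <= (2, 3, 3) -> finishes; pool += (0, 1, 1) = (2, 4, 4)
  P1 needs (2, 4, 4) <= (2, 4, 4) -> finishes; pool += (1, 0, 0) = (3, 4, 4)
  P2 cannot run: need (4, 3, 6) vs free (3, 4, 4) (insufficient res4 and res1)
  P4 cannot run: need (5, 3, 1) vs free (3, 4, 4) (insufficient res4)
  P8 cannot run: need (4, 4, 4) vs free (3, 4, 4) (insufficient res4)
Had the request been granted, P2, P4 and P8 could never finish.


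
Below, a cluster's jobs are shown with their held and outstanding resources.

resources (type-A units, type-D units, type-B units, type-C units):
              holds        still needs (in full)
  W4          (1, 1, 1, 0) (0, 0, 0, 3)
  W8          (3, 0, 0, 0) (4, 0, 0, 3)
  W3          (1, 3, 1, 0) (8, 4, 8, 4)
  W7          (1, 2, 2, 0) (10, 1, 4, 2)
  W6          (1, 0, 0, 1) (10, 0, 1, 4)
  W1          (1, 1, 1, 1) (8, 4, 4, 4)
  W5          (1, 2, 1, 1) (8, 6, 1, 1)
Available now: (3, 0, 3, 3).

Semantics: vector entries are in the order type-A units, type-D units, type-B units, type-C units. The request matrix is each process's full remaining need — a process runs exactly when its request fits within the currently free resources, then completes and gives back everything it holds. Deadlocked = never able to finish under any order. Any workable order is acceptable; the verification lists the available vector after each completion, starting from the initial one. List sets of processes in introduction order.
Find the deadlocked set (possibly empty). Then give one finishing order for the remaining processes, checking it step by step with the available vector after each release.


Deadlocked: W3, W7, W6, W1 and W5.
Key observation: even finishing W4, W8 leaves just (7, 1, 4, 3) free — too little type-A units for any of the remaining processes.
The rest can finish in the order W4, W8. Step-by-step check:
  pool = (3, 0, 3, 3)
  run W4 (needs (0, 0, 0, 3), free (3, 0, 3, 3)); after release of (1, 1, 1, 0) the pool is (4, 1, 4, 3)
  run W8 (needs (4, 0, 0, 3), free (4, 1, 4, 3)); after release of (3, 0, 0, 0) the pool is (7, 1, 4, 3)
None of the blocked processes ever fits:
  W3 cannot run: need (8, 4, 8, 4) vs free (7, 1, 4, 3) (insufficient type-A units, type-D units, type-B units and type-C units)
  W7 cannot run: need (10, 1, 4, 2) vs free (7, 1, 4, 3) (insufficient type-A units)
  W6 cannot run: need (10, 0, 1, 4) vs free (7, 1, 4, 3) (insufficient type-A units and type-C units)
  W1 cannot run: need (8, 4, 4, 4) vs free (7, 1, 4, 3) (insufficient type-A units, type-D units and type-C units)
  W5 cannot run: need (8, 6, 1, 1) vs free (7, 1, 4, 3) (insufficient type-A units and type-D units)


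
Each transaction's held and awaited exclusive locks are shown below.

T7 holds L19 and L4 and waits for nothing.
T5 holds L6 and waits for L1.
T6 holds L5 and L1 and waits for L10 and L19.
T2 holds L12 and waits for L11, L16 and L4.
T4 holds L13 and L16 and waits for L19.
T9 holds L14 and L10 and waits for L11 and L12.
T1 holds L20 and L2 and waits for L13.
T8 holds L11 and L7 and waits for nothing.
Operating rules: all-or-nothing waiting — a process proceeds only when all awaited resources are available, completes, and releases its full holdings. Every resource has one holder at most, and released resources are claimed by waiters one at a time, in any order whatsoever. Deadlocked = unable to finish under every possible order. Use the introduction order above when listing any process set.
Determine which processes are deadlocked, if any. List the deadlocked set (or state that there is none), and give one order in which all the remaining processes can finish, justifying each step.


Nothing here is deadlocked.
Key observation: the waits form no ring: some process can always run, and its releases unblock the others one by one.
The rest can finish in the order T7, T4, T1, T8, T2, T9, T6, T5.
Step-by-step check:
  T7 waits on nothing -> runs at once and releases L19 and L4
  run T4 (all its waits — L19 — are resolved); releases L13 and L16
  run T1 (all its waits — L13 — are resolved); releases L20 and L2
  T8 waits on nothing -> runs at once and releases L11 and L7
  run T2 (all its waits — L11, L16 and L4 — are resolved); releases L12
  run T9 (all its waits — L11 and L12 — are resolved); releases L14 and L10
  run T6 (all its waits — L10 and L19 — are resolved); releases L5 and L1
  run T5 (all its waits — L1 — are resolved); releases L6


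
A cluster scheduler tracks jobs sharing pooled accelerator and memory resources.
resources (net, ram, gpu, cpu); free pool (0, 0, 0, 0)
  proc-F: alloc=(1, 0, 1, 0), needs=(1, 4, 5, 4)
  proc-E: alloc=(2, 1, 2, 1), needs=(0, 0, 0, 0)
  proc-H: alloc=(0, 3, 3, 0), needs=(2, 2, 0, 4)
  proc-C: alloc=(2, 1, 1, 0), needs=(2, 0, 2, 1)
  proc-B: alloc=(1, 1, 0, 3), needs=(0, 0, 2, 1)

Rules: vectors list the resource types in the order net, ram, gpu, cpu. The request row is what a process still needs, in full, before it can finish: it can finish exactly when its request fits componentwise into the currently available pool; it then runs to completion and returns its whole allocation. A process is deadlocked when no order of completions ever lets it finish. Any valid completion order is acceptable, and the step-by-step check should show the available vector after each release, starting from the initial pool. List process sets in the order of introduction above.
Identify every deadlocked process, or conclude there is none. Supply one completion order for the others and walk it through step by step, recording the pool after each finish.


No process is deadlocked.
Key observation: starting with proc-E, each completion frees enough for the next — no one is permanently blocked.
The rest can finish in the order proc-E, proc-C, proc-B, proc-H, proc-F. Check, step by step:
  pool = (0, 0, 0, 0)
  run proc-E (needs (0, 0, 0, 0), free (0, 0, 0, 0)); after release of (2, 1, 2, 1) the pool is (2, 1, 2, 1)
  run proc-C (needs (2, 0, 2, 1), free (2, 1, 2, 1)); after release of (2, 1, 1, 0) the pool is (4, 2, 3, 1)
  run proc-B (needs (0, 0, 2, 1), free (4, 2, 3, 1)); after release of (1, 1, 0, 3) the pool is (5, 3, 3, 4)
  run proc-H (needs (2, 2, 0, 4), free (5, 3, 3, 4)); after release of (0, 3, 3, 0) the pool is (5, 6, 6, 4)
  run proc-F (needs (1, 4, 5, 4), free (5, 6, 6, 4)); after release of (1, 0, 1, 0) the pool is (6, 6, 7, 4)


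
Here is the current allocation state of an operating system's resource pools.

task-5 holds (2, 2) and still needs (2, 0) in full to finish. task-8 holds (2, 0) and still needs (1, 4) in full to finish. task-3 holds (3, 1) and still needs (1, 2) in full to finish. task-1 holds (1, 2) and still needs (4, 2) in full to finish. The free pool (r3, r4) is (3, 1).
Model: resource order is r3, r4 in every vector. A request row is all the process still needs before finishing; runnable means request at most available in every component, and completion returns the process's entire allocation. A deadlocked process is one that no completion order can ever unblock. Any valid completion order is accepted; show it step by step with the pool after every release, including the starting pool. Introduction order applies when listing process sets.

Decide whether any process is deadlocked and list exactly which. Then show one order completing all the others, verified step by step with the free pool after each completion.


The deadlocked set is empty.
Key observation: the pool covers task-5 at once, and every later process fits after earlier releases.
One completion order for the rest: task-5, task-1, task-3, task-8. Check, step by step:
  pool = (3, 1)
  run task-5 (needs (2, 0), free (3, 1)); after release of (2, 2) the pool is (5, 3)
  run task-1 (needs (4, 2), free (5, 3)); after release of (1, 2) the pool is (6, 5)
  run task-3 (needs (1, 2), free (6, 5)); after release of (3, 1) the pool is (9, 6)
  run task-8 (needs (1, 4), free (9, 6)); after release of (2, 0) the pool is (11, 6)


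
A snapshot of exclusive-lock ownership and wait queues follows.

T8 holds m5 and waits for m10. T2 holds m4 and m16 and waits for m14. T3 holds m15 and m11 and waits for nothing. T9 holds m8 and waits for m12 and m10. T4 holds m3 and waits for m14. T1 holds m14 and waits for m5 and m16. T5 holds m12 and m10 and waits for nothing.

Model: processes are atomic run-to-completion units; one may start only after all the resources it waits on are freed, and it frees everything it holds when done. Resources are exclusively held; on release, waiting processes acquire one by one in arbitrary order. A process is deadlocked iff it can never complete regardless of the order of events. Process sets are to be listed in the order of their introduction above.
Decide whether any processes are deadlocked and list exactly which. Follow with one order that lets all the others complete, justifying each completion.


Deadlocked: T2, T4 and T1.
Key observation: T2 -> T1 -> T2 is a circular wait — nothing in it can go first; T4 waits into the deadlock from upstream.
One completion order for the rest: T5, T8, T9, T3.
Check, step by step:
  T5 waits on nothing -> runs at once and releases m12 and m10
  run T8 (all its waits — m10 — are resolved); releases m5
  run T9 (all its waits — m12 and m10 — are resolved); releases m8
  T3 waits on nothing -> runs at once and releases m15 and m11


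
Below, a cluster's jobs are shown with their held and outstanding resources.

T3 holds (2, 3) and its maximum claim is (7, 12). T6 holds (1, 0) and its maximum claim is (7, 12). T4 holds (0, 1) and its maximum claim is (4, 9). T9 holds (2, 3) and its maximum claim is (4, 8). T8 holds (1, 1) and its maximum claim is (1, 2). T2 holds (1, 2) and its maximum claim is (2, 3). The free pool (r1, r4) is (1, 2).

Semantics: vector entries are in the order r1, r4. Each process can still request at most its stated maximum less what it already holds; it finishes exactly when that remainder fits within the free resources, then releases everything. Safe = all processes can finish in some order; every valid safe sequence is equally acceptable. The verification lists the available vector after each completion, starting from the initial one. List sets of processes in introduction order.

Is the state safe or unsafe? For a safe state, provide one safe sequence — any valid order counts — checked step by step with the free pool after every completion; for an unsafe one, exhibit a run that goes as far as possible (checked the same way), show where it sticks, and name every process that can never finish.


SAFE — a valid safe sequence is T8, T2, T9, T4, T3, T6.
Key observation: T9 marks the first exact bind of the order: its need (2, 5) fits the free (3, 5) with zero slack on a requested resource.
Verifying each step:
  pool = (1, 2)
  run T8 (needs (0, 1), free (1, 2)); after release of (1, 1) the pool is (2, 3)
  run T2 (needs (1, 1), free (2, 3)); after release of (1, 2) the pool is (3, 5)
  run T9 (needs (2, 5), free (3, 5)); after release of (2, 3) the pool is (5, 8)
  run T4 (needs (4, 8), free (5, 8)); after release of (0, 1) the pool is (5, 9)
  run T3 (needs (5, 9), free (5, 9)); after release of (2, 3) the pool is (7, 12)
  run T6 (needs (6, 12), free (7, 12)); after release of (1, 0) the pool is (8, 12)


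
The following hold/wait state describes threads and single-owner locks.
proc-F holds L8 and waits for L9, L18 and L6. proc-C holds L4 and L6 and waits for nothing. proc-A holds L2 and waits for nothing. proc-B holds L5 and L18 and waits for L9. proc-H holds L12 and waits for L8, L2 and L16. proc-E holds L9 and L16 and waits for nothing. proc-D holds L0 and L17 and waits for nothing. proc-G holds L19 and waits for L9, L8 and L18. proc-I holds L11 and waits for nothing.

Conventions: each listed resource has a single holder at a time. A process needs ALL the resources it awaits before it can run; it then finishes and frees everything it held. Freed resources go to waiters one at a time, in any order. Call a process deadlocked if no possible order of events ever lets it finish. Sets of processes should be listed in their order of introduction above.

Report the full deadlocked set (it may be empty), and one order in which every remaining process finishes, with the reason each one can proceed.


The deadlocked set is empty.
Key observation: there is no circular wait here — follow any chain and it reaches a process that is free to run now.
The rest can finish in the order proc-E, proc-B, proc-A, proc-I, proc-D, proc-C, proc-F, proc-G, proc-H.
Check, step by step:
  run proc-E (it waits on nothing); releases L9 and L16
  proc-B waits on L9 — all released -> runs and releases L5 and L18
  run proc-A (it waits on nothing); releases L2
  run proc-I (it waits on nothing); releases L11
  run proc-D (it waits on nothing); releases L0 and L17
  run proc-C (it waits on nothing); releases L4 and L6
  proc-F waits on L9, L18 and L6 — all released -> runs and releases L8
  proc-G waits on L9, L8 and L18 — all released -> runs and releases L19
  proc-H waits on L8, L2 and L16 — all released -> runs and releases L12


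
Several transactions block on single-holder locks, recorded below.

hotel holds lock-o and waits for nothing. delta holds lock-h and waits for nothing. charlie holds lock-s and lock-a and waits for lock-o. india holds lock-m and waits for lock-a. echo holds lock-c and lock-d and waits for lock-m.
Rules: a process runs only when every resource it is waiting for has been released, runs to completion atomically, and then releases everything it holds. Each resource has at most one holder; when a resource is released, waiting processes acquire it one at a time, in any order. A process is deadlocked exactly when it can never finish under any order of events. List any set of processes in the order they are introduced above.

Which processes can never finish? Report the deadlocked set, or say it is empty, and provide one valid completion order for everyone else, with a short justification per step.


The deadlocked set is empty.
Key observation: no waiting chain loops back on itself — every chain ends at a process that waits on nothing, so everyone eventually runs.
One completion order for the rest: delta, hotel, charlie, india, echo.
Verifying each step:
  run delta (it waits on nothing); releases lock-h
  run hotel (it waits on nothing); releases lock-o
  charlie waits on lock-o — all released -> runs and releases lock-s and lock-a
  india waits on lock-a — all released -> runs and releases lock-m
  echo waits on lock-m — all released -> runs and releases lock-c and lock-d


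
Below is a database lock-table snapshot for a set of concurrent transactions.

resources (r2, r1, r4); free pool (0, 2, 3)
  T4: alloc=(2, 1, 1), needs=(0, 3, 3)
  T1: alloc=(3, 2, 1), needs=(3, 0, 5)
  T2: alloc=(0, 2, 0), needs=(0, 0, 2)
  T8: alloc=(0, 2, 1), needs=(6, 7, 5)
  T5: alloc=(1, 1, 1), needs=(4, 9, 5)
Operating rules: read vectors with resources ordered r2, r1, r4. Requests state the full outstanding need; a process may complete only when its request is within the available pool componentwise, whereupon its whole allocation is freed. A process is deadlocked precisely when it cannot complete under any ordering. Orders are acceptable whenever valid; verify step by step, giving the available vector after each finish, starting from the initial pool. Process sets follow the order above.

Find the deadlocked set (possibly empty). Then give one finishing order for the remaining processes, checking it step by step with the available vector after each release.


The deadlocked set is T1, T8 and T5.
Key observation: after T2, T4 complete, (2, 5, 4) is the best the pool ever gets, yet each leftover process wants more r2.
A valid finishing order for the others: T2, T4. Walking it through:
  pool = (0, 2, 3)
  T2 needs (0, 0, 2) <= (0, 2, 3) -> finishes; pool += (0, 2, 0) = (0, 4, 3)
  T4 needs (0, 3, 3) <= (0, 4, 3) -> finishes; pool += (2, 1, 1) = (2, 5, 4)
The blocked processes can never fit:
  blocked: T1 wants (3, 0, 5), pool (2, 5, 4) — not enough r2 and r4
  blocked: T8 wants (6, 7, 5), pool (2, 5, 4) — not enough r2, r1 and r4
  blocked: T5 wants (4, 9, 5), pool (2, 5, 4) — not enough r2, r1 and r4


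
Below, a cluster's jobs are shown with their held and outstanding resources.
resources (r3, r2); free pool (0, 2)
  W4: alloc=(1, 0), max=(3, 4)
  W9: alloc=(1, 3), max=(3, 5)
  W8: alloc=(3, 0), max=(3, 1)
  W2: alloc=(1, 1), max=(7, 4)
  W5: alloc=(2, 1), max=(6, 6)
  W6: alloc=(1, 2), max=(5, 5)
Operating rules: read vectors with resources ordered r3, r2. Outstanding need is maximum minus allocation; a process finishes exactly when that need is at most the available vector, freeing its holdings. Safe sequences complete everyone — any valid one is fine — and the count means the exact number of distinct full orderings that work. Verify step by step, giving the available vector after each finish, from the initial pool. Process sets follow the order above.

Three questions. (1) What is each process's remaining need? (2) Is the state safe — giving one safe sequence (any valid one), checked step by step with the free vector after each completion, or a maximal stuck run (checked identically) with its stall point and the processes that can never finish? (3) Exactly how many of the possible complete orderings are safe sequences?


(1) Need matrix, components ordered r3, r2:
  W4: (2, 4)
  W9: (2, 2)
  W8: (0, 1)
  W2: (6, 3)
  W5: (4, 5)
  W6: (4, 3)
(2) SAFE, for example via the order W8, W9, W5, W4, W6, W2.
Key observation: W9 is the earliest step where a requested resource binds exactly: need (2, 2), pool (3, 2) at its turn.
Step-by-step check:
  pool = (0, 2)
  run W8 (needs (0, 1), free (0, 2)); after release of (3, 0) the pool is (3, 2)
  run W9 (needs (2, 2), free (3, 2)); after release of (1, 3) the pool is (4, 5)
  run W5 (needs (4, 5), free (4, 5)); after release of (2, 1) the pool is (6, 6)
  run W4 (needs (2, 4), free (6, 6)); after release of (1, 0) the pool is (7, 6)
  run W6 (needs (4, 3), free (7, 6)); after release of (1, 2) the pool is (8, 8)
  run W2 (needs (6, 3), free (8, 8)); after release of (1, 1) the pool is (9, 9)
(3) Precisely 14 of the possible complete orderings are safe sequences.


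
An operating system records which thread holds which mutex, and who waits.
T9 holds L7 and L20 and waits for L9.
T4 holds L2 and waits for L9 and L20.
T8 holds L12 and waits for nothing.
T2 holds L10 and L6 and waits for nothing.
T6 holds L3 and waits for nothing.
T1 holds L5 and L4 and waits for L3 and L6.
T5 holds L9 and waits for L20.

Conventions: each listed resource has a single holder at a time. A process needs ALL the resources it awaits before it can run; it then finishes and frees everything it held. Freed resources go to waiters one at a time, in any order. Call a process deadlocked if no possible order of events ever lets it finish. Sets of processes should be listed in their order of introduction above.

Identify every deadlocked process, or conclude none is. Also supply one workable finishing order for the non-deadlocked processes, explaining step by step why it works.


Deadlocked: T9, T4 and T5.
Key observation: the wait chain closes on itself along T9 -> T5 -> T9; T4 waits into the deadlock from upstream.
A valid finishing order for the others: T8, T6, T2, T1.
Verifying each step:
  T8 waits on nothing -> runs at once and releases L12
  T6 waits on nothing -> runs at once and releases L3
  T2 waits on nothing -> runs at once and releases L10 and L6
  run T1 (all its waits — L3 and L6 — are resolved); releases L5 and L4


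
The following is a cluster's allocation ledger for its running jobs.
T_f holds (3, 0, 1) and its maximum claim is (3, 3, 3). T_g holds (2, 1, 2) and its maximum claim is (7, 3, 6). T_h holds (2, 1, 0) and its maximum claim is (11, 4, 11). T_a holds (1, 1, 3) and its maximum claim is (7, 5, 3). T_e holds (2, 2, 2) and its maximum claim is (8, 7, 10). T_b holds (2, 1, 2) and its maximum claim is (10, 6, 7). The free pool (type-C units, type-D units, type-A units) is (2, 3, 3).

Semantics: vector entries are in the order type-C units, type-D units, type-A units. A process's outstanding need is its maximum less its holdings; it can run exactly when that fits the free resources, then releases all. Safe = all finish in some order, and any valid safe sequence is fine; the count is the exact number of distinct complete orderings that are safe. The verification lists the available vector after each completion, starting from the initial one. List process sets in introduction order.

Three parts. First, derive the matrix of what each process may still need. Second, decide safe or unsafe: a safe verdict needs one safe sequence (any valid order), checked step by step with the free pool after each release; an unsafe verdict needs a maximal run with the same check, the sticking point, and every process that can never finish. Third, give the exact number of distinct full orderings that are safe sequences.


(1) Remaining need (order type-C units, type-D units, type-A units):
  T_f: (0, 3, 2)
  T_g: (5, 2, 4)
  T_h: (9, 3, 11)
  T_a: (6, 4, 0)
  T_e: (6, 5, 8)
  T_b: (8, 5, 5)
(2) SAFE — a valid safe sequence is T_f, T_g, T_a, T_e, T_b, T_h.
Key observation: the first exact fit in this order is T_f — it needs (0, 3, 2) with (2, 3, 3) free, meeting a requested resource to the last unit.
Check, step by step:
  pool = (2, 3, 3)
  T_f needs (0, 3, 2) <= (2, 3, 3) -> finishes; pool += (3, 0, 1) = (5, 3, 4)
  T_g needs (5, 2, 4) <= (5, 3, 4) -> finishes; pool += (2, 1, 2) = (7, 4, 6)
  T_a needs (6, 4, 0) <= (7, 4, 6) -> finishes; pool += (1, 1, 3) = (8, 5, 9)
  T_e needs (6, 5, 8) <= (8, 5, 9) -> finishes; pool += (2, 2, 2) = (10, 7, 11)
  T_b needs (8, 5, 5) <= (10, 7, 11) -> finishes; pool += (2, 1, 2) = (12, 8, 13)
  T_h needs (9, 3, 11) <= (12, 8, 13) -> finishes; pool += (2, 1, 0) = (14, 9, 13)
(3) Exactly 4 of the possible complete orderings are safe sequences.


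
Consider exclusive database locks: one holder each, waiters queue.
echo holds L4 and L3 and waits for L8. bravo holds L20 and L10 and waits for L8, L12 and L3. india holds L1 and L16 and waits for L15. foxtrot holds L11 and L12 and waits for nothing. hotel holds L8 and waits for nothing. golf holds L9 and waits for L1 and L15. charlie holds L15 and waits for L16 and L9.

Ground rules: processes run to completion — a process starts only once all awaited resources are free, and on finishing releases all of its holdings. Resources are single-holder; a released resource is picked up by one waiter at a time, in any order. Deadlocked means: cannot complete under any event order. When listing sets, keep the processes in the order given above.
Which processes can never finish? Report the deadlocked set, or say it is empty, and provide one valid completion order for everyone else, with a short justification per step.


Deadlocked set: india, golf and charlie.
Key observation: along india -> charlie -> india, each member waits on what the next one holds — a deadlock; golf is caught in further circular waits.
One completion order for the rest: hotel, foxtrot, echo, bravo.
Walking it through:
  hotel: no waits; runs immediately, freeing L8
  foxtrot: no waits; runs immediately, freeing L11 and L12
  run echo (all its waits — L8 — are resolved); releases L4 and L3
  run bravo (all its waits — L8, L12 and L3 — are resolved); releases L20 and L10


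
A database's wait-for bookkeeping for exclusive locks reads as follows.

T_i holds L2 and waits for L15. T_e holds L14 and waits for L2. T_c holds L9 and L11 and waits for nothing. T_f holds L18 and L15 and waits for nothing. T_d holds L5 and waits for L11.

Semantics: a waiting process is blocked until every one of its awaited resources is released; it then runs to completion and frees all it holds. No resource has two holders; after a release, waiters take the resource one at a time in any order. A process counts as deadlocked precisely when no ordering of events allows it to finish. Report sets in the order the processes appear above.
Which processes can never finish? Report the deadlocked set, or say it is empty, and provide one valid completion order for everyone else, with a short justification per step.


Nothing here is deadlocked.
Key observation: there is no circular wait here — follow any chain and it reaches a process that is free to run now.
A valid finishing order for the others: T_c, T_f, T_d, T_i, T_e.
Verifying each step:
  run T_c (it waits on nothing); releases L9 and L11
  run T_f (it waits on nothing); releases L18 and L15
  T_d: everything it awaited (L11) is free; runs, freeing L5
  T_i: everything it awaited (L15) is free; runs, freeing L2
  T_e: everything it awaited (L2) is free; runs, freeing L14


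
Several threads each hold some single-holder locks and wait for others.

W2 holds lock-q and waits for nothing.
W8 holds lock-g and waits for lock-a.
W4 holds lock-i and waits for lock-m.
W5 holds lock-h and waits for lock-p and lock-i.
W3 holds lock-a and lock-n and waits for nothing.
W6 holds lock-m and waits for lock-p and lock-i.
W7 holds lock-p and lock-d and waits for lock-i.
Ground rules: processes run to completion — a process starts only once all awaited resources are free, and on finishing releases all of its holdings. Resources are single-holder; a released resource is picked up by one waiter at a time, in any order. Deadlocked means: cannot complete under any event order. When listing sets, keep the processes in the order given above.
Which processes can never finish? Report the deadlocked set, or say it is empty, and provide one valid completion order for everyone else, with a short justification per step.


Deadlocked: W4, W5, W6 and W7.
Key observation: nobody on the ring W4 -> W6 -> W4 can start until another member finishes, which never happens; W7 is caught in further circular waits and W5 waits into the deadlock from upstream.
The rest can finish in the order W2, W3, W8.
Walking it through:
  W2: no waits; runs immediately, freeing lock-q
  W3: no waits; runs immediately, freeing lock-a and lock-n
  W8: everything it awaited (lock-a) is free; runs, freeing lock-g


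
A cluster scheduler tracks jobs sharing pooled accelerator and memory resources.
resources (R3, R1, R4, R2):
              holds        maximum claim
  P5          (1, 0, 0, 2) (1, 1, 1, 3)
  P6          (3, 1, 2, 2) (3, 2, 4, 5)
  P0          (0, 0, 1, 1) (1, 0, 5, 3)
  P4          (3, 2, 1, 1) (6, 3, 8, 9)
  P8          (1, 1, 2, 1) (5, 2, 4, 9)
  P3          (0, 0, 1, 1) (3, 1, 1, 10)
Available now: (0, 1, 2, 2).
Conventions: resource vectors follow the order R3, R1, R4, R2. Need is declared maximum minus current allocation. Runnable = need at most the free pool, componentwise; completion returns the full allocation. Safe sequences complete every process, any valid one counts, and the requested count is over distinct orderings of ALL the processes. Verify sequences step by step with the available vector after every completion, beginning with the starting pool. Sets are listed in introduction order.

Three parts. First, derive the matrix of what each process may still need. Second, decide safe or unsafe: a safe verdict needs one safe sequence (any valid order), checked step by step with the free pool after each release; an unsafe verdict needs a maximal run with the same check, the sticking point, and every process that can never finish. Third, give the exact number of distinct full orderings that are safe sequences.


(1) Need matrix, components ordered R3, R1, R4, R2:
  P5: (0, 1, 1, 1)
  P6: (0, 1, 2, 3)
  P0: (1, 0, 4, 2)
  P4: (3, 1, 7, 8)
  P8: (4, 1, 2, 8)
  P3: (3, 1, 0, 9)
(2) The state is UNSAFE.
Key observation: the wall is R2: completing P5, P6, P0 brings the pool only to (4, 2, 5, 7), and all the rest need more.
A maximal execution: P5, P6, P0 — then nothing else fits. Verifying each step:
  pool = (0, 1, 2, 2)
  run P5 (needs (0, 1, 1, 1), free (0, 1, 2, 2)); after release of (1, 0, 0, 2) the pool is (1, 1, 2, 4)
  run P6 (needs (0, 1, 2, 3), free (1, 1, 2, 4)); after release of (3, 1, 2, 2) the pool is (4, 2, 4, 6)
  run P0 (needs (1, 0, 4, 2), free (4, 2, 4, 6)); after release of (0, 0, 1, 1) the pool is (4, 2, 5, 7)
  P4 still needs (3, 1, 7, 8) but only (4, 2, 5, 7) is free — short on R4 and R2
  P8 still needs (4, 1, 2, 8) but only (4, 2, 5, 7) is free — short on R2
  P3 still needs (3, 1, 0, 9) but only (4, 2, 5, 7) is free — short on R2
Permanently blocked: P4, P8 and P3.
(3) Precisely 0 of the possible complete orderings are safe sequences.
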